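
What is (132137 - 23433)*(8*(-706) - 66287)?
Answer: -7819622240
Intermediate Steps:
(132137 - 23433)*(8*(-706) - 66287) = 108704*(-5648 - 66287) = 108704*(-71935) = -7819622240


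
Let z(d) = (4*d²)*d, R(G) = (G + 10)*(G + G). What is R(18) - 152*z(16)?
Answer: -2489360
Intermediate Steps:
R(G) = 2*G*(10 + G) (R(G) = (10 + G)*(2*G) = 2*G*(10 + G))
z(d) = 4*d³
R(18) - 152*z(16) = 2*18*(10 + 18) - 608*16³ = 2*18*28 - 608*4096 = 1008 - 152*16384 = 1008 - 2490368 = -2489360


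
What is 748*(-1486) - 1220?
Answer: -1112748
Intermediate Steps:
748*(-1486) - 1220 = -1111528 - 1220 = -1112748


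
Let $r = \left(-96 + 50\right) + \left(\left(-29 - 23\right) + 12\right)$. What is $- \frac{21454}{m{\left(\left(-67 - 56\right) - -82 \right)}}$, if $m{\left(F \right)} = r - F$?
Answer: $\frac{21454}{45} \approx 476.76$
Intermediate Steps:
$r = -86$ ($r = -46 + \left(-52 + 12\right) = -46 - 40 = -86$)
$m{\left(F \right)} = -86 - F$
$- \frac{21454}{m{\left(\left(-67 - 56\right) - -82 \right)}} = - \frac{21454}{-86 - \left(\left(-67 - 56\right) - -82\right)} = - \frac{21454}{-86 - \left(\left(-67 - 56\right) + 82\right)} = - \frac{21454}{-86 - \left(-123 + 82\right)} = - \frac{21454}{-86 - -41} = - \frac{21454}{-86 + 41} = - \frac{21454}{-45} = \left(-21454\right) \left(- \frac{1}{45}\right) = \frac{21454}{45}$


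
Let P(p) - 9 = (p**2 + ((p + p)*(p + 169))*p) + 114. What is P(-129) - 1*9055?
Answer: 1338989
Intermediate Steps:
P(p) = 123 + p**2 + 2*p**2*(169 + p) (P(p) = 9 + ((p**2 + ((p + p)*(p + 169))*p) + 114) = 9 + ((p**2 + ((2*p)*(169 + p))*p) + 114) = 9 + ((p**2 + (2*p*(169 + p))*p) + 114) = 9 + ((p**2 + 2*p**2*(169 + p)) + 114) = 9 + (114 + p**2 + 2*p**2*(169 + p)) = 123 + p**2 + 2*p**2*(169 + p))
P(-129) - 1*9055 = (123 + 2*(-129)**3 + 339*(-129)**2) - 1*9055 = (123 + 2*(-2146689) + 339*16641) - 9055 = (123 - 4293378 + 5641299) - 9055 = 1348044 - 9055 = 1338989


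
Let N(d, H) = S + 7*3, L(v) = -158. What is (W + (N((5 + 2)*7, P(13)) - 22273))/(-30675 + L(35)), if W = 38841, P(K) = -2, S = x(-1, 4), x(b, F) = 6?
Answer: -16595/30833 ≈ -0.53822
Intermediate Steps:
S = 6
N(d, H) = 27 (N(d, H) = 6 + 7*3 = 6 + 21 = 27)
(W + (N((5 + 2)*7, P(13)) - 22273))/(-30675 + L(35)) = (38841 + (27 - 22273))/(-30675 - 158) = (38841 - 22246)/(-30833) = 16595*(-1/30833) = -16595/30833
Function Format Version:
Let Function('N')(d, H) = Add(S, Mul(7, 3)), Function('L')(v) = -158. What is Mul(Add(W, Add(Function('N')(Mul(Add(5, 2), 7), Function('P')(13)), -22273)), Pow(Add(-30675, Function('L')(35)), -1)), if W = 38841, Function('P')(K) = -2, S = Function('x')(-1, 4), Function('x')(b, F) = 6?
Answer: Rational(-16595, 30833) ≈ -0.53822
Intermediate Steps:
S = 6
Function('N')(d, H) = 27 (Function('N')(d, H) = Add(6, Mul(7, 3)) = Add(6, 21) = 27)
Mul(Add(W, Add(Function('N')(Mul(Add(5, 2), 7), Function('P')(13)), -22273)), Pow(Add(-30675, Function('L')(35)), -1)) = Mul(Add(38841, Add(27, -22273)), Pow(Add(-30675, -158), -1)) = Mul(Add(38841, -22246), Pow(-30833, -1)) = Mul(16595, Rational(-1, 30833)) = Rational(-16595, 30833)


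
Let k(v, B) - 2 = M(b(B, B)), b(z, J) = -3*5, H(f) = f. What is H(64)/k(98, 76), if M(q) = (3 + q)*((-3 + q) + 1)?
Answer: 32/103 ≈ 0.31068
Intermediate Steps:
b(z, J) = -15
M(q) = (-2 + q)*(3 + q) (M(q) = (3 + q)*(-2 + q) = (-2 + q)*(3 + q))
k(v, B) = 206 (k(v, B) = 2 + (-6 - 15 + (-15)**2) = 2 + (-6 - 15 + 225) = 2 + 204 = 206)
H(64)/k(98, 76) = 64/206 = 64*(1/206) = 32/103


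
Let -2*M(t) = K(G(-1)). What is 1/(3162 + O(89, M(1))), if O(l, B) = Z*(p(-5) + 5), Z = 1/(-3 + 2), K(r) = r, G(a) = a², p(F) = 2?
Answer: 1/3155 ≈ 0.00031696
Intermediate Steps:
Z = -1 (Z = 1/(-1) = -1)
M(t) = -½ (M(t) = -½*(-1)² = -½*1 = -½)
O(l, B) = -7 (O(l, B) = -(2 + 5) = -1*7 = -7)
1/(3162 + O(89, M(1))) = 1/(3162 - 7) = 1/3155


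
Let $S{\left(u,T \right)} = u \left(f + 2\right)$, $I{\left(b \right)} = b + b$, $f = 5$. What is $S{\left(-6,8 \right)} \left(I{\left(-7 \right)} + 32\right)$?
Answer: $-756$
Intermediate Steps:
$I{\left(b \right)} = 2 b$
$S{\left(u,T \right)} = 7 u$ ($S{\left(u,T \right)} = u \left(5 + 2\right) = u 7 = 7 u$)
$S{\left(-6,8 \right)} \left(I{\left(-7 \right)} + 32\right) = 7 \left(-6\right) \left(2 \left(-7\right) + 32\right) = - 42 \left(-14 + 32\right) = \left(-42\right) 18 = -756$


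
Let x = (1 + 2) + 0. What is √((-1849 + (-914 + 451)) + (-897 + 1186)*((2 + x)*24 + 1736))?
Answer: 34*√462 ≈ 730.80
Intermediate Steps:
x = 3 (x = 3 + 0 = 3)
√((-1849 + (-914 + 451)) + (-897 + 1186)*((2 + x)*24 + 1736)) = √((-1849 + (-914 + 451)) + (-897 + 1186)*((2 + 3)*24 + 1736)) = √((-1849 - 463) + 289*(5*24 + 1736)) = √(-2312 + 289*(120 + 1736)) = √(-2312 + 289*1856) = √(-2312 + 536384) = √534072 = 34*√462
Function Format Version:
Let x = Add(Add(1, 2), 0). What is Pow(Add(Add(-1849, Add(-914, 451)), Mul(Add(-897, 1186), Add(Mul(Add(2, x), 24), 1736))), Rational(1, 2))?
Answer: Mul(34, Pow(462, Rational(1, 2))) ≈ 730.80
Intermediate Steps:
x = 3 (x = Add(3, 0) = 3)
Pow(Add(Add(-1849, Add(-914, 451)), Mul(Add(-897, 1186), Add(Mul(Add(2, x), 24), 1736))), Rational(1, 2)) = Pow(Add(Add(-1849, Add(-914, 451)), Mul(Add(-897, 1186), Add(Mul(Add(2, 3), 24), 1736))), Rational(1, 2)) = Pow(Add(Add(-1849, -463), Mul(289, Add(Mul(5, 24), 1736))), Rational(1, 2)) = Pow(Add(-2312, Mul(289, Add(120, 1736))), Rational(1, 2)) = Pow(Add(-2312, Mul(289, 1856)), Rational(1, 2)) = Pow(Add(-2312, 536384), Rational(1, 2)) = Pow(534072, Rational(1, 2)) = Mul(34, Pow(462, Rational(1, 2)))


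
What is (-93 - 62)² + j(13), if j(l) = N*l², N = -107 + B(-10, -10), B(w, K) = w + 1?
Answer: 4421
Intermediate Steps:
B(w, K) = 1 + w
N = -116 (N = -107 + (1 - 10) = -107 - 9 = -116)
j(l) = -116*l²
(-93 - 62)² + j(13) = (-93 - 62)² - 116*13² = (-155)² - 116*169 = 24025 - 19604 = 4421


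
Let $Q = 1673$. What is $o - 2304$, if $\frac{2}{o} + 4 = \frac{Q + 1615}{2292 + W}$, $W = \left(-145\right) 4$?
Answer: $- \frac{1025708}{445} \approx -2305.0$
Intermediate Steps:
$W = -580$
$o = - \frac{428}{445}$ ($o = \frac{2}{-4 + \frac{1673 + 1615}{2292 - 580}} = \frac{2}{-4 + \frac{3288}{1712}} = \frac{2}{-4 + 3288 \cdot \frac{1}{1712}} = \frac{2}{-4 + \frac{411}{214}} = \frac{2}{- \frac{445}{214}} = 2 \left(- \frac{214}{445}\right) = - \frac{428}{445} \approx -0.9618$)
$o - 2304 = - \frac{428}{445} - 2304 = - \frac{1025708}{445}$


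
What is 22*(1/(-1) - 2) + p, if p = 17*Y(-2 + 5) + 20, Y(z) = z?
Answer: 5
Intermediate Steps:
p = 71 (p = 17*(-2 + 5) + 20 = 17*3 + 20 = 51 + 20 = 71)
22*(1/(-1) - 2) + p = 22*(1/(-1) - 2) + 71 = 22*(-1 - 2) + 71 = 22*(-3) + 71 = -66 + 71 = 5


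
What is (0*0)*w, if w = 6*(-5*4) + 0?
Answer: 0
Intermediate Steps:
w = -120 (w = 6*(-20) + 0 = -120 + 0 = -120)
(0*0)*w = (0*0)*(-120) = 0*(-120) = 0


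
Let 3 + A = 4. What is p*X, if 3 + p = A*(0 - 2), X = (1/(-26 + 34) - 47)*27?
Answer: 50625/8 ≈ 6328.1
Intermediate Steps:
A = 1 (A = -3 + 4 = 1)
X = -10125/8 (X = (1/8 - 47)*27 = (⅛ - 47)*27 = -375/8*27 = -10125/8 ≈ -1265.6)
p = -5 (p = -3 + 1*(0 - 2) = -3 + 1*(-2) = -3 - 2 = -5)
p*X = -5*(-10125/8) = 50625/8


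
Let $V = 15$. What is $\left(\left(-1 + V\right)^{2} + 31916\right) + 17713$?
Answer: $49825$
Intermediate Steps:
$\left(\left(-1 + V\right)^{2} + 31916\right) + 17713 = \left(\left(-1 + 15\right)^{2} + 31916\right) + 17713 = \left(14^{2} + 31916\right) + 17713 = \left(196 + 31916\right) + 17713 = 32112 + 17713 = 49825$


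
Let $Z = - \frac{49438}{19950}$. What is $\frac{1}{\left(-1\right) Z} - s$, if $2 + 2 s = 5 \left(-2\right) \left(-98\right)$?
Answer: $- \frac{635664}{1301} \approx -488.6$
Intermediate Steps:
$Z = - \frac{1301}{525}$ ($Z = \left(-49438\right) \frac{1}{19950} = - \frac{1301}{525} \approx -2.4781$)
$s = 489$ ($s = -1 + \frac{5 \left(-2\right) \left(-98\right)}{2} = -1 + \frac{\left(-10\right) \left(-98\right)}{2} = -1 + \frac{1}{2} \cdot 980 = -1 + 490 = 489$)
$\frac{1}{\left(-1\right) Z} - s = \frac{1}{\left(-1\right) \left(- \frac{1301}{525}\right)} - 489 = \frac{1}{\frac{1301}{525}} - 489 = \frac{525}{1301} - 489 = - \frac{635664}{1301}$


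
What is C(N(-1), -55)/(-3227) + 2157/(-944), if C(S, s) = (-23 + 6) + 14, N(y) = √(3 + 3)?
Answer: -6957807/3046288 ≈ -2.2840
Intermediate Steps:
N(y) = √6
C(S, s) = -3 (C(S, s) = -17 + 14 = -3)
C(N(-1), -55)/(-3227) + 2157/(-944) = -3/(-3227) + 2157/(-944) = -3*(-1/3227) + 2157*(-1/944) = 3/3227 - 2157/944 = -6957807/3046288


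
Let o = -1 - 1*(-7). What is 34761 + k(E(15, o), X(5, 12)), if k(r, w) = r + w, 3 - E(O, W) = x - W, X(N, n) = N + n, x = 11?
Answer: 34776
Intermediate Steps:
o = 6 (o = -1 + 7 = 6)
E(O, W) = -8 + W (E(O, W) = 3 - (11 - W) = 3 + (-11 + W) = -8 + W)
34761 + k(E(15, o), X(5, 12)) = 34761 + ((-8 + 6) + (5 + 12)) = 34761 + (-2 + 17) = 34761 + 15 = 34776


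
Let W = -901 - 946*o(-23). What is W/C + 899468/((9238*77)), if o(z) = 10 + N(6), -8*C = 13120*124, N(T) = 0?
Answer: 3069126793/2333149280 ≈ 1.3154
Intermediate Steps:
C = -203360 (C = -1640*124 = -⅛*1626880 = -203360)
o(z) = 10 (o(z) = 10 + 0 = 10)
W = -10361 (W = -901 - 946*10 = -901 - 9460 = -10361)
W/C + 899468/((9238*77)) = -10361/(-203360) + 899468/((9238*77)) = -10361*(-1/203360) + 899468/711326 = 10361/203360 + 899468*(1/711326) = 10361/203360 + 449734/355663 = 3069126793/2333149280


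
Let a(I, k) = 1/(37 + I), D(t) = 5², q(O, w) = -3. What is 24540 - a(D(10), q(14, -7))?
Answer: 1521479/62 ≈ 24540.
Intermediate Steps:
D(t) = 25
24540 - a(D(10), q(14, -7)) = 24540 - 1/(37 + 25) = 24540 - 1/62 = 1521479/62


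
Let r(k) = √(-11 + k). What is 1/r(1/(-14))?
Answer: -I*√2170/155 ≈ -0.30054*I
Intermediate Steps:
1/r(1/(-14)) = 1/(√(-11 + 1/(-14))) = 1/(√(-11 - 1/14)) = 1/(√(-155/14)) = 1/(I*√2170/14) = -I*√2170/155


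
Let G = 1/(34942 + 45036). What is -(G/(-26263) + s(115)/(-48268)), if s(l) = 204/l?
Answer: 107124960619/2914821916678870 ≈ 3.6752e-5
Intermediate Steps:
G = 1/79978 ≈ 1.2503e-5
-(G/(-26263) + s(115)/(-48268)) = -((1/79978)/(-26263) + (204/115)/(-48268)) = -((1/79978)*(-1/26263) + (204*(1/115))*(-1/48268)) = -(-1/2100462214 + (204/115)*(-1/48268)) = -(-1/2100462214 - 51/1387705) = -1*(-107124960619/2914821916678870) = 107124960619/2914821916678870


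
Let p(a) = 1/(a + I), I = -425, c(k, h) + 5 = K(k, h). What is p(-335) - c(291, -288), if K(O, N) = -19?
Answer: 18239/760 ≈ 23.999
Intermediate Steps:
c(k, h) = -24 (c(k, h) = -5 - 19 = -24)
p(a) = 1/(-425 + a) (p(a) = 1/(a - 425) = 1/(-425 + a))
p(-335) - c(291, -288) = 1/(-425 - 335) - 1*(-24) = 1/(-760) + 24 = -1/760 + 24 = 18239/760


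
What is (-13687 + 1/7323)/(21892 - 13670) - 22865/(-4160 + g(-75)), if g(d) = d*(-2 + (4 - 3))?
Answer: 96725578619/24595664901 ≈ 3.9326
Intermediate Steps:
g(d) = -d (g(d) = d*(-2 + 1) = d*(-1) = -d)
(-13687 + 1/7323)/(21892 - 13670) - 22865/(-4160 + g(-75)) = (-13687 + 1/7323)/(21892 - 13670) - 22865/(-4160 - 1*(-75)) = (-13687 + 1/7323)/8222 - 22865/(-4160 + 75) = -100229900/7323*1/8222 - 22865/(-4085) = -50114950/30104853 - 22865*(-1/4085) = -50114950/30104853 + 4573/817 = 96725578619/24595664901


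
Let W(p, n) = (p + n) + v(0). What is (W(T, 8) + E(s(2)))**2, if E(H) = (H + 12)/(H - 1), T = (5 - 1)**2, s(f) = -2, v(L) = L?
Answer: 3844/9 ≈ 427.11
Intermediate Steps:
T = 16 (T = 4**2 = 16)
W(p, n) = n + p (W(p, n) = (p + n) + 0 = (n + p) + 0 = n + p)
E(H) = (12 + H)/(-1 + H)
(W(T, 8) + E(s(2)))**2 = ((8 + 16) + (12 - 2)/(-1 - 2))**2 = (24 + 10/(-3))**2 = (24 - 1/3*10)**2 = (24 - 10/3)**2 = (62/3)**2 = 3844/9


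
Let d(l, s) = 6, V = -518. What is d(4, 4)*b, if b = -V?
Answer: 3108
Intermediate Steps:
b = 518 (b = -1*(-518) = 518)
d(4, 4)*b = 6*518 = 3108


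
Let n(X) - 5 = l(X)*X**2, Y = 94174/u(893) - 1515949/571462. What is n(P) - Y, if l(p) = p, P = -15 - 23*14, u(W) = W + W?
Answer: -19531204612684105/510315566 ≈ -3.8273e+7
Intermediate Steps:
u(W) = 2*W
Y = 25554688737/510315566 (Y = 94174/((2*893)) - 1515949/571462 = 94174/1786 - 1515949*1/571462 = 94174*(1/1786) - 1515949/571462 = 47087/893 - 1515949/571462 = 25554688737/510315566 ≈ 50.076)
P = -337 (P = -15 - 322 = -337)
n(X) = 5 + X**3 (n(X) = 5 + X*X**2 = 5 + X**3)
n(P) - Y = (5 + (-337)**3) - 1*25554688737/510315566 = (5 - 38272753) - 25554688737/510315566 = -38272748 - 25554688737/510315566 = -19531204612684105/510315566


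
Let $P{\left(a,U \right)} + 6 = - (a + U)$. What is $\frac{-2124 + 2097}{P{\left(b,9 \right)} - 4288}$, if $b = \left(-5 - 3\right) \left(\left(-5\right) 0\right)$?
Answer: $\frac{27}{4303} \approx 0.0062747$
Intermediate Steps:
$b = 0$ ($b = \left(-8\right) 0 = 0$)
$P{\left(a,U \right)} = -6 - U - a$ ($P{\left(a,U \right)} = -6 - \left(a + U\right) = -6 - \left(U + a\right) = -6 - U - a$)
$\frac{-2124 + 2097}{P{\left(b,9 \right)} - 4288} = \frac{-2124 + 2097}{\left(-6 - 9 - 0\right) - 4288} = - \frac{27}{\left(-6 - 9 + 0\right) - 4288} = - \frac{27}{-15 - 4288} = - \frac{27}{-4303} = \left(-27\right) \left(- \frac{1}{4303}\right) = \frac{27}{4303}$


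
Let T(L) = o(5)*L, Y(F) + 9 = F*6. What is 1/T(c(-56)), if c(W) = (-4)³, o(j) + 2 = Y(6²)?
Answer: -1/13120 ≈ -7.6220e-5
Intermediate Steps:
Y(F) = -9 + 6*F (Y(F) = -9 + F*6 = -9 + 6*F)
o(j) = 205 (o(j) = -2 + (-9 + 6*6²) = -2 + (-9 + 6*36) = -2 + (-9 + 216) = -2 + 207 = 205)
c(W) = -64
T(L) = 205*L
1/T(c(-56)) = 1/(205*(-64)) = 1/(-13120) = -1/13120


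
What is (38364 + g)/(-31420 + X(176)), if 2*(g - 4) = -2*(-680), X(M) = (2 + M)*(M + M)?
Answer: 3254/2603 ≈ 1.2501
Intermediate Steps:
X(M) = 2*M*(2 + M) (X(M) = (2 + M)*(2*M) = 2*M*(2 + M))
g = 684 (g = 4 + (-2*(-680))/2 = 4 + (½)*1360 = 4 + 680 = 684)
(38364 + g)/(-31420 + X(176)) = (38364 + 684)/(-31420 + 2*176*(2 + 176)) = 39048/(-31420 + 2*176*178) = 39048/(-31420 + 62656) = 39048/31236 = 39048*(1/31236) = 3254/2603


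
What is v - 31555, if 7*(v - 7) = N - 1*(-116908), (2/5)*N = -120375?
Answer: -809731/14 ≈ -57838.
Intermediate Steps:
N = -601875/2 (N = (5/2)*(-120375) = -601875/2 ≈ -3.0094e+5)
v = -367961/14 (v = 7 + (-601875/2 - 1*(-116908))/7 = 7 + (-601875/2 + 116908)/7 = 7 + (⅐)*(-368059/2) = 7 - 368059/14 = -367961/14 ≈ -26283.)
v - 31555 = -367961/14 - 31555 = -809731/14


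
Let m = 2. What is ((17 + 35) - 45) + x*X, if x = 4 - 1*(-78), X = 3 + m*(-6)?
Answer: -731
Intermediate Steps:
X = -9 (X = 3 + 2*(-6) = 3 - 12 = -9)
x = 82 (x = 4 + 78 = 82)
((17 + 35) - 45) + x*X = ((17 + 35) - 45) + 82*(-9) = (52 - 45) - 738 = 7 - 738 = -731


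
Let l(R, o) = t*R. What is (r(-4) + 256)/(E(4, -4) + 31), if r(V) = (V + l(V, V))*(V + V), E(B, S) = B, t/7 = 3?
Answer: 192/7 ≈ 27.429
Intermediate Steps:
t = 21 (t = 7*3 = 21)
l(R, o) = 21*R
r(V) = 44*V² (r(V) = (V + 21*V)*(V + V) = (22*V)*(2*V) = 44*V²)
(r(-4) + 256)/(E(4, -4) + 31) = (44*(-4)² + 256)/(4 + 31) = (44*16 + 256)/35 = (704 + 256)*(1/35) = 960*(1/35) = 192/7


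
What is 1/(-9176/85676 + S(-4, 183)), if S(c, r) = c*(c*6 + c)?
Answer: 21419/2396634 ≈ 0.0089371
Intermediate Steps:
S(c, r) = 7*c² (S(c, r) = c*(6*c + c) = c*(7*c) = 7*c²)
1/(-9176/85676 + S(-4, 183)) = 1/(-9176/85676 + 7*(-4)²) = 1/(-9176*1/85676 + 7*16) = 1/(-2294/21419 + 112) = 1/(2396634/21419) = 21419/2396634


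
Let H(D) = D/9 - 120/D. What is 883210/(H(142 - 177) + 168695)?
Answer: 27821115/5313878 ≈ 5.2356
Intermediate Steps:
H(D) = -120/D + D/9 (H(D) = D*(⅑) - 120/D = D/9 - 120/D = -120/D + D/9)
883210/(H(142 - 177) + 168695) = 883210/((-120/(142 - 177) + (142 - 177)/9) + 168695) = 883210/((-120/(-35) + (⅑)*(-35)) + 168695) = 883210/((-120*(-1/35) - 35/9) + 168695) = 883210/((24/7 - 35/9) + 168695) = 883210/(-29/63 + 168695) = 883210/(10627756/63) = 883210*(63/10627756) = 27821115/5313878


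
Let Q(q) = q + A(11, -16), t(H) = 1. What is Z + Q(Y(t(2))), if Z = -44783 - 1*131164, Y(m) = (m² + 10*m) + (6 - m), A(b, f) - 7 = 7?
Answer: -175917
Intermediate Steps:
A(b, f) = 14 (A(b, f) = 7 + 7 = 14)
Y(m) = 6 + m² + 9*m
Z = -175947 (Z = -44783 - 131164 = -175947)
Q(q) = 14 + q (Q(q) = q + 14 = 14 + q)
Z + Q(Y(t(2))) = -175947 + (14 + (6 + 1² + 9*1)) = -175947 + (14 + (6 + 1 + 9)) = -175947 + (14 + 16) = -175947 + 30 = -175917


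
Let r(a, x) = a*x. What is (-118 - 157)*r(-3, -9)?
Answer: -7425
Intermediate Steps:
(-118 - 157)*r(-3, -9) = (-118 - 157)*(-3*(-9)) = -275*27 = -7425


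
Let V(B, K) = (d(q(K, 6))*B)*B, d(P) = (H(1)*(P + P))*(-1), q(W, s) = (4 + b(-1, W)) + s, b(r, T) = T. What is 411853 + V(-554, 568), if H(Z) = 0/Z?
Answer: 411853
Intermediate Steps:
H(Z) = 0
q(W, s) = 4 + W + s (q(W, s) = (4 + W) + s = 4 + W + s)
d(P) = 0 (d(P) = (0*(P + P))*(-1) = (0*(2*P))*(-1) = 0*(-1) = 0)
V(B, K) = 0 (V(B, K) = (0*B)*B = 0*B = 0)
411853 + V(-554, 568) = 411853 + 0 = 411853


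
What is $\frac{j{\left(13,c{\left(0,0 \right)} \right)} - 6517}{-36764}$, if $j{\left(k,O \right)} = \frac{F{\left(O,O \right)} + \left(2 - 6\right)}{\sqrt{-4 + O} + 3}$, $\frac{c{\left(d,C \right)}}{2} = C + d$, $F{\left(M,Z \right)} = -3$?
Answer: $\frac{6053}{34138} - \frac{i}{34138} \approx 0.17731 - 2.9293 \cdot 10^{-5} i$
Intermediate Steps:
$c{\left(d,C \right)} = 2 C + 2 d$ ($c{\left(d,C \right)} = 2 \left(C + d\right) = 2 C + 2 d$)
$j{\left(k,O \right)} = - \frac{7}{3 + \sqrt{-4 + O}}$ ($j{\left(k,O \right)} = \frac{-3 + \left(2 - 6\right)}{\sqrt{-4 + O} + 3} = \frac{-3 + \left(2 - 6\right)}{3 + \sqrt{-4 + O}} = \frac{-3 - 4}{3 + \sqrt{-4 + O}} = - \frac{7}{3 + \sqrt{-4 + O}}$)
$\frac{j{\left(13,c{\left(0,0 \right)} \right)} - 6517}{-36764} = \frac{- \frac{7}{3 + \sqrt{-4 + \left(2 \cdot 0 + 2 \cdot 0\right)}} - 6517}{-36764} = \left(- \frac{7}{3 + \sqrt{-4 + \left(0 + 0\right)}} - 6517\right) \left(- \frac{1}{36764}\right) = \left(- \frac{7}{3 + \sqrt{-4 + 0}} - 6517\right) \left(- \frac{1}{36764}\right) = \left(- \frac{7}{3 + \sqrt{-4}} - 6517\right) \left(- \frac{1}{36764}\right) = \left(- \frac{7}{3 + 2 i} - 6517\right) \left(- \frac{1}{36764}\right) = \left(- 7 \frac{3 - 2 i}{13} - 6517\right) \left(- \frac{1}{36764}\right) = \left(- \frac{7 \left(3 - 2 i\right)}{13} - 6517\right) \left(- \frac{1}{36764}\right) = \left(-6517 - \frac{7 \left(3 - 2 i\right)}{13}\right) \left(- \frac{1}{36764}\right) = \frac{931}{5252} + \frac{3 - 2 i}{68276}$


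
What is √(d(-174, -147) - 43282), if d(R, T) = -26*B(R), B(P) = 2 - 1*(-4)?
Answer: I*√43438 ≈ 208.42*I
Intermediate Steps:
B(P) = 6 (B(P) = 2 + 4 = 6)
d(R, T) = -156 (d(R, T) = -26*6 = -156)
√(d(-174, -147) - 43282) = √(-156 - 43282) = √(-43438) = I*√43438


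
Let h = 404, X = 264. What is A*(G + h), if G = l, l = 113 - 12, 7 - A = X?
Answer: -129785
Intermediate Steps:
A = -257 (A = 7 - 1*264 = 7 - 264 = -257)
l = 101
G = 101
A*(G + h) = -257*(101 + 404) = -257*505 = -129785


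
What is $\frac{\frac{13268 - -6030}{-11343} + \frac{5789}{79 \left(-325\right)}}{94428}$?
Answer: $- \frac{561140777}{27500410442700} \approx -2.0405 \cdot 10^{-5}$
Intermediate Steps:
$\frac{\frac{13268 - -6030}{-11343} + \frac{5789}{79 \left(-325\right)}}{94428} = \left(\left(13268 + 6030\right) \left(- \frac{1}{11343}\right) + \frac{5789}{-25675}\right) \frac{1}{94428} = \left(19298 \left(- \frac{1}{11343}\right) + 5789 \left(- \frac{1}{25675}\right)\right) \frac{1}{94428} = \left(- \frac{19298}{11343} - \frac{5789}{25675}\right) \frac{1}{94428} = \left(- \frac{561140777}{291231525}\right) \frac{1}{94428} = - \frac{561140777}{27500410442700}$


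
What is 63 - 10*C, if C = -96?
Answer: 1023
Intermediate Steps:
63 - 10*C = 63 - 10*(-96) = 63 + 960 = 1023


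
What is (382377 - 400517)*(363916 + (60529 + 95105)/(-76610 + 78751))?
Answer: -14136498190600/2141 ≈ -6.6028e+9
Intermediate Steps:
(382377 - 400517)*(363916 + (60529 + 95105)/(-76610 + 78751)) = -18140*(363916 + 155634/2141) = -18140*779299790/2141 = -14136498190600/2141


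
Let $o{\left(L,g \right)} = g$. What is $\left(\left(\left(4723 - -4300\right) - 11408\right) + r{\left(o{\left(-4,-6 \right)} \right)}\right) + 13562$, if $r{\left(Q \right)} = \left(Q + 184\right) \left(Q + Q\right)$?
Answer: $9041$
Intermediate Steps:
$r{\left(Q \right)} = 2 Q \left(184 + Q\right)$ ($r{\left(Q \right)} = \left(184 + Q\right) 2 Q = 2 Q \left(184 + Q\right)$)
$\left(\left(\left(4723 - -4300\right) - 11408\right) + r{\left(o{\left(-4,-6 \right)} \right)}\right) + 13562 = \left(\left(\left(4723 - -4300\right) - 11408\right) + 2 \left(-6\right) \left(184 - 6\right)\right) + 13562 = \left(\left(\left(4723 + 4300\right) - 11408\right) + 2 \left(-6\right) 178\right) + 13562 = \left(\left(9023 - 11408\right) - 2136\right) + 13562 = \left(-2385 - 2136\right) + 13562 = -4521 + 13562 = 9041$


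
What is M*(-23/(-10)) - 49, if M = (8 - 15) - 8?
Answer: -167/2 ≈ -83.500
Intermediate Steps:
M = -15 (M = -7 - 8 = -15)
M*(-23/(-10)) - 49 = -(-345)/(-10) - 49 = -(-345)*(-1)/10 - 49 = -15*23/10 - 49 = -69/2 - 49 = -167/2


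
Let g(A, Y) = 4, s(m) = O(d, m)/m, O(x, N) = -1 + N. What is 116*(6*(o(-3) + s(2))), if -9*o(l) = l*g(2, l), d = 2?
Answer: 1276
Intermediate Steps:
s(m) = (-1 + m)/m
o(l) = -4*l/9 (o(l) = -l*4/9 = -4*l/9)
116*(6*(o(-3) + s(2))) = 116*(6*(-4/9*(-3) + (-1 + 2)/2)) = 116*(6*(4/3 + (1/2)*1)) = 116*(6*(4/3 + 1/2)) = 116*(6*(11/6)) = 116*11 = 1276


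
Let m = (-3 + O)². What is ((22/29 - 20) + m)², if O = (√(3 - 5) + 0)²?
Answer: 27889/841 ≈ 33.162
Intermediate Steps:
O = -2 (O = (√(-2) + 0)² = (I*√2 + 0)² = (I*√2)² = -2)
m = 25 (m = (-3 - 2)² = (-5)² = 25)
((22/29 - 20) + m)² = ((22/29 - 20) + 25)² = (-558/29 + 25)² = (167/29)² = 27889/841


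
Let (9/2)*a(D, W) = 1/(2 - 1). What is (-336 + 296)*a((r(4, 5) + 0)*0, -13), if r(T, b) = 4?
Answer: -80/9 ≈ -8.8889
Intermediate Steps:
a(D, W) = 2/9 (a(D, W) = 2/(9*(2 - 1)) = (2/9)/1 = (2/9)*1 = 2/9)
(-336 + 296)*a((r(4, 5) + 0)*0, -13) = (-336 + 296)*(2/9) = -40*2/9 = -80/9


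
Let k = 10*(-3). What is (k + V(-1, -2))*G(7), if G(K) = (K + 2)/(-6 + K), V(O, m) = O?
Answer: -279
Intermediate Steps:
G(K) = (2 + K)/(-6 + K)
k = -30
(k + V(-1, -2))*G(7) = (-30 - 1)*((2 + 7)/(-6 + 7)) = -31*9/1 = -31*9 = -279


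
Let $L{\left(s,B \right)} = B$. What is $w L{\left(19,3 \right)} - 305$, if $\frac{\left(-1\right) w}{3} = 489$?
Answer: $-4706$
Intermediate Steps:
$w = -1467$ ($w = \left(-3\right) 489 = -1467$)
$w L{\left(19,3 \right)} - 305 = \left(-1467\right) 3 - 305 = -4401 - 305 = -4706$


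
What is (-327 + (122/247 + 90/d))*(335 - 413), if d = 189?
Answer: 3382234/133 ≈ 25430.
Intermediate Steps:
(-327 + (122/247 + 90/d))*(335 - 413) = (-327 + (122/247 + 90/189))*(335 - 413) = (-327 + (122*(1/247) + 90*(1/189)))*(-78) = (-327 + (122/247 + 10/21))*(-78) = (-327 + 5032/5187)*(-78) = -1691117/5187*(-78) = 3382234/133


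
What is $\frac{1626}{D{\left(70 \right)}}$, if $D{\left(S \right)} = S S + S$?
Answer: $\frac{813}{2485} \approx 0.32716$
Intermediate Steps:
$D{\left(S \right)} = S + S^{2}$ ($D{\left(S \right)} = S^{2} + S = S + S^{2}$)
$\frac{1626}{D{\left(70 \right)}} = \frac{1626}{70 \left(1 + 70\right)} = \frac{1626}{70 \cdot 71} = \frac{1626}{4970} = 1626 \cdot \frac{1}{4970} = \frac{813}{2485}$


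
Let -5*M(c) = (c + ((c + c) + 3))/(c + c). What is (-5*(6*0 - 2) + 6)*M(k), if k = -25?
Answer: -576/125 ≈ -4.6080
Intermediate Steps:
M(c) = -(3 + 3*c)/(10*c) (M(c) = -(c + ((c + c) + 3))/(5*(c + c)) = -(c + (2*c + 3))/(5*(2*c)) = -(c + (3 + 2*c))*1/(2*c)/5 = -(3 + 3*c)*1/(2*c)/5 = -(3 + 3*c)/(10*c))
(-5*(6*0 - 2) + 6)*M(k) = (-5*(6*0 - 2) + 6)*((3/10)*(-1 - 1*(-25))/(-25)) = (-5*(0 - 2) + 6)*((3/10)*(-1/25)*(-1 + 25)) = (-5*(-2) + 6)*((3/10)*(-1/25)*24) = (10 + 6)*(-36/125) = 16*(-36/125) = -576/125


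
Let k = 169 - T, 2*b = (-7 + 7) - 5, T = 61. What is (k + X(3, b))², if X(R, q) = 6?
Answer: 12996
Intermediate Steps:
b = -5/2 (b = ((-7 + 7) - 5)/2 = (0 - 5)/2 = (½)*(-5) = -5/2 ≈ -2.5000)
k = 108 (k = 169 - 1*61 = 169 - 61 = 108)
(k + X(3, b))² = (108 + 6)² = 114² = 12996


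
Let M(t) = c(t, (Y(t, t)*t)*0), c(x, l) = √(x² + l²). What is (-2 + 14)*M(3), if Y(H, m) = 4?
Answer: 36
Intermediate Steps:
c(x, l) = √(l² + x²)
M(t) = √(t²) (M(t) = √(((4*t)*0)² + t²) = √(0² + t²) = √(0 + t²) = √(t²))
(-2 + 14)*M(3) = (-2 + 14)*√(3²) = 12*√9 = 12*3 = 36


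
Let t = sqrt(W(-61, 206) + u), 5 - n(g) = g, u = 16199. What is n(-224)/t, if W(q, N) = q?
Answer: 229*sqrt(16138)/16138 ≈ 1.8026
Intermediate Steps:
n(g) = 5 - g
t = sqrt(16138) (t = sqrt(-61 + 16199) = sqrt(16138) ≈ 127.04)
n(-224)/t = (5 - 1*(-224))/(sqrt(16138)) = (5 + 224)*(sqrt(16138)/16138) = 229*(sqrt(16138)/16138) = 229*sqrt(16138)/16138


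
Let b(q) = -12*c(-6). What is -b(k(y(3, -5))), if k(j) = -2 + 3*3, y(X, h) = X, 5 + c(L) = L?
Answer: -132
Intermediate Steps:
c(L) = -5 + L
k(j) = 7 (k(j) = -2 + 9 = 7)
b(q) = 132 (b(q) = -12*(-5 - 6) = -12*(-11) = 132)
-b(k(y(3, -5))) = -1*132 = -132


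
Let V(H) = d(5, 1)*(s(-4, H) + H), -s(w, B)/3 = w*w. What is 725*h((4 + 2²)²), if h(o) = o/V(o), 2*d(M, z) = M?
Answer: 1160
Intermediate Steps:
d(M, z) = M/2
s(w, B) = -3*w² (s(w, B) = -3*w*w = -3*w²)
V(H) = -120 + 5*H/2 (V(H) = ((½)*5)*(-3*(-4)² + H) = 5*(-3*16 + H)/2 = 5*(-48 + H)/2 = -120 + 5*H/2)
h(o) = o/(-120 + 5*o/2)
725*h((4 + 2²)²) = 725*(2*(4 + 2²)²/(5*(-48 + (4 + 2²)²))) = 725*(2*(4 + 4)²/(5*(-48 + (4 + 4)²))) = 725*((⅖)*8²/(-48 + 8²)) = 725*((⅖)*64/(-48 + 64)) = 725*((⅖)*64/16) = 725*((⅖)*64*(1/16)) = 725*(8/5) = 1160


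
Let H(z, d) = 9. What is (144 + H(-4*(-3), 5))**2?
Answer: 23409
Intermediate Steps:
(144 + H(-4*(-3), 5))**2 = (144 + 9)**2 = 153**2 = 23409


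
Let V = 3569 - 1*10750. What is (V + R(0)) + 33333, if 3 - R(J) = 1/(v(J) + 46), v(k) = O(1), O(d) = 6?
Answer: 1360059/52 ≈ 26155.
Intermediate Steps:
v(k) = 6
V = -7181 (V = 3569 - 10750 = -7181)
R(J) = 155/52 (R(J) = 3 - 1/(6 + 46) = 3 - 1/52 = 155/52)
(V + R(0)) + 33333 = (-7181 + 155/52) + 33333 = -373257/52 + 33333 = 1360059/52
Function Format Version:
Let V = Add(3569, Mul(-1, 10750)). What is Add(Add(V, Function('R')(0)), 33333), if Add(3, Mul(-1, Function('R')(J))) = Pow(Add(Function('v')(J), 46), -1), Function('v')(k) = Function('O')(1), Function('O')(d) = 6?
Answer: Rational(1360059, 52) ≈ 26155.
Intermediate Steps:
Function('v')(k) = 6
V = -7181 (V = Add(3569, -10750) = -7181)
Function('R')(J) = Rational(155, 52) (Function('R')(J) = Add(3, Mul(-1, Pow(Add(6, 46), -1))) = Add(3, Mul(-1, Pow(52, -1))) = Add(3, Mul(-1, Rational(1, 52))) = Add(3, Rational(-1, 52)) = Rational(155, 52))
Add(Add(V, Function('R')(0)), 33333) = Add(Add(-7181, Rational(155, 52)), 33333) = Add(Rational(-373257, 52), 33333) = Rational(1360059, 52)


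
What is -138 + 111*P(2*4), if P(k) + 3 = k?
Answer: 417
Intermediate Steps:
P(k) = -3 + k
-138 + 111*P(2*4) = -138 + 111*(-3 + 2*4) = -138 + 111*(-3 + 8) = -138 + 111*5 = -138 + 555 = 417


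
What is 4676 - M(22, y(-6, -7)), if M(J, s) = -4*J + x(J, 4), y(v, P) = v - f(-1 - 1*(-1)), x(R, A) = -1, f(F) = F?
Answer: 4765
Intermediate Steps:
y(v, P) = v (y(v, P) = v - (-1 - 1*(-1)) = v - (-1 + 1) = v - 1*0 = v + 0 = v)
M(J, s) = -1 - 4*J (M(J, s) = -4*J - 1 = -1 - 4*J)
4676 - M(22, y(-6, -7)) = 4676 - (-1 - 4*22) = 4676 - (-1 - 88) = 4676 - 1*(-89) = 4676 + 89 = 4765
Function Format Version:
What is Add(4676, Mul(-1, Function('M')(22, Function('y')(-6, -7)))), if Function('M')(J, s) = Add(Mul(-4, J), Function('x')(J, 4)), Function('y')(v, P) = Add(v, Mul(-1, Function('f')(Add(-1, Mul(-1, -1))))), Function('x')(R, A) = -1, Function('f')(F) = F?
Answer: 4765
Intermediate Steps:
Function('y')(v, P) = v (Function('y')(v, P) = Add(v, Mul(-1, Add(-1, Mul(-1, -1)))) = Add(v, Mul(-1, Add(-1, 1))) = Add(v, Mul(-1, 0)) = Add(v, 0) = v)
Function('M')(J, s) = Add(-1, Mul(-4, J)) (Function('M')(J, s) = Add(Mul(-4, J), -1) = Add(-1, Mul(-4, J)))
Add(4676, Mul(-1, Function('M')(22, Function('y')(-6, -7)))) = Add(4676, Mul(-1, Add(-1, Mul(-4, 22)))) = Add(4676, Mul(-1, Add(-1, -88))) = Add(4676, Mul(-1, -89)) = Add(4676, 89) = 4765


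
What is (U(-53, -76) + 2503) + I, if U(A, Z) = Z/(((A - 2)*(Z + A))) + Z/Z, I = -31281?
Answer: -204172891/7095 ≈ -28777.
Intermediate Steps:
U(A, Z) = 1 + Z/((-2 + A)*(A + Z)) (U(A, Z) = Z/(((-2 + A)*(A + Z))) + 1 = Z*(1/((-2 + A)*(A + Z))) + 1 = Z/((-2 + A)*(A + Z)) + 1 = 1 + Z/((-2 + A)*(A + Z)))
(U(-53, -76) + 2503) + I = (((-53)² - 1*(-76) - 2*(-53) - 53*(-76))/((-53)² - 2*(-53) - 2*(-76) - 53*(-76)) + 2503) - 31281 = ((2809 + 76 + 106 + 4028)/(2809 + 106 + 152 + 4028) + 2503) - 31281 = (7019/7095 + 2503) - 31281 = 17765804/7095 - 31281 = -204172891/7095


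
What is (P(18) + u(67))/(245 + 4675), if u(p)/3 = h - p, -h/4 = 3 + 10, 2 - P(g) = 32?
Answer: -129/1640 ≈ -0.078659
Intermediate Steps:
P(g) = -30 (P(g) = 2 - 1*32 = 2 - 32 = -30)
h = -52 (h = -4*(3 + 10) = -4*13 = -52)
u(p) = -156 - 3*p (u(p) = 3*(-52 - p) = -156 - 3*p)
(P(18) + u(67))/(245 + 4675) = (-30 + (-156 - 3*67))/(245 + 4675) = (-30 + (-156 - 201))/4920 = (-30 - 357)*(1/4920) = -387*1/4920 = -129/1640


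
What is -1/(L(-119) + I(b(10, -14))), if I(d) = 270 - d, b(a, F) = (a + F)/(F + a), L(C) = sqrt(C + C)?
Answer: I/(sqrt(238) - 269*I) ≈ -0.0037053 + 0.0002125*I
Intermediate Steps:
L(C) = sqrt(2)*sqrt(C) (L(C) = sqrt(2*C) = sqrt(2)*sqrt(C))
b(a, F) = 1 (b(a, F) = (F + a)/(F + a) = 1)
-1/(L(-119) + I(b(10, -14))) = -1/(sqrt(2)*sqrt(-119) + (270 - 1*1)) = -1/(sqrt(2)*(I*sqrt(119)) + (270 - 1)) = -1/(I*sqrt(238) + 269) = -1/(269 + I*sqrt(238))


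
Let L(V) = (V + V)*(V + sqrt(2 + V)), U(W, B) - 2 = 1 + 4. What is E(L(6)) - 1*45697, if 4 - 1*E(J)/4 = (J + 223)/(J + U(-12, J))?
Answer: -232559221/5089 + 20736*sqrt(2)/5089 ≈ -45693.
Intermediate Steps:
U(W, B) = 7 (U(W, B) = 2 + (1 + 4) = 2 + 5 = 7)
L(V) = 2*V*(V + sqrt(2 + V)) (L(V) = (2*V)*(V + sqrt(2 + V)) = 2*V*(V + sqrt(2 + V)))
E(J) = 16 - 4*(223 + J)/(7 + J) (E(J) = 16 - 4*(J + 223)/(J + 7) = 16 - 4*(223 + J)/(7 + J))
E(L(6)) - 1*45697 = 12*(-65 + 2*6*(6 + sqrt(2 + 6)))/(7 + 2*6*(6 + sqrt(2 + 6))) - 1*45697 = 12*(-65 + 2*6*(6 + sqrt(8)))/(7 + 2*6*(6 + sqrt(8))) - 45697 = 12*(-65 + 2*6*(6 + 2*sqrt(2)))/(7 + 2*6*(6 + 2*sqrt(2))) - 45697 = 12*(-65 + (72 + 24*sqrt(2)))/(7 + (72 + 24*sqrt(2))) - 45697 = 12*(7 + 24*sqrt(2))/(79 + 24*sqrt(2)) - 45697 = -45697 + 12*(7 + 24*sqrt(2))/(79 + 24*sqrt(2))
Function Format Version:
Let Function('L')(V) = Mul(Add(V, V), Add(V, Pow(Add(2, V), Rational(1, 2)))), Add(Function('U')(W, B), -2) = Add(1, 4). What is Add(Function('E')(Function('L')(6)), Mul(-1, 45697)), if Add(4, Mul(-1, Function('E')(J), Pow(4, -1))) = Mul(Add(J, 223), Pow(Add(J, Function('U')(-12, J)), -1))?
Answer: Add(Rational(-232559221, 5089), Mul(Rational(20736, 5089), Pow(2, Rational(1, 2)))) ≈ -45693.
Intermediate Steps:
Function('U')(W, B) = 7 (Function('U')(W, B) = Add(2, Add(1, 4)) = Add(2, 5) = 7)
Function('L')(V) = Mul(2, V, Add(V, Pow(Add(2, V), Rational(1, 2)))) (Function('L')(V) = Mul(Mul(2, V), Add(V, Pow(Add(2, V), Rational(1, 2)))) = Mul(2, V, Add(V, Pow(Add(2, V), Rational(1, 2)))))
Function('E')(J) = Add(16, Mul(-4, Pow(Add(7, J), -1), Add(223, J))) (Function('E')(J) = Add(16, Mul(-4, Mul(Add(J, 223), Pow(Add(J, 7), -1)))) = Add(16, Mul(-4, Mul(Add(223, J), Pow(Add(7, J), -1)))) = Add(16, Mul(-4, Mul(Pow(Add(7, J), -1), Add(223, J)))) = Add(16, Mul(-4, Pow(Add(7, J), -1), Add(223, J))))
Add(Function('E')(Function('L')(6)), Mul(-1, 45697)) = Add(Mul(12, Pow(Add(7, Mul(2, 6, Add(6, Pow(Add(2, 6), Rational(1, 2))))), -1), Add(-65, Mul(2, 6, Add(6, Pow(Add(2, 6), Rational(1, 2)))))), Mul(-1, 45697)) = Add(Mul(12, Pow(Add(7, Mul(2, 6, Add(6, Pow(8, Rational(1, 2))))), -1), Add(-65, Mul(2, 6, Add(6, Pow(8, Rational(1, 2)))))), -45697) = Add(Mul(12, Pow(Add(7, Mul(2, 6, Add(6, Mul(2, Pow(2, Rational(1, 2)))))), -1), Add(-65, Mul(2, 6, Add(6, Mul(2, Pow(2, Rational(1, 2))))))), -45697) = Add(Mul(12, Pow(Add(7, Add(72, Mul(24, Pow(2, Rational(1, 2))))), -1), Add(-65, Add(72, Mul(24, Pow(2, Rational(1, 2)))))), -45697) = Add(Mul(12, Pow(Add(79, Mul(24, Pow(2, Rational(1, 2)))), -1), Add(7, Mul(24, Pow(2, Rational(1, 2))))), -45697) = Add(-45697, Mul(12, Pow(Add(79, Mul(24, Pow(2, Rational(1, 2)))), -1), Add(7, Mul(24, Pow(2, Rational(1, 2))))))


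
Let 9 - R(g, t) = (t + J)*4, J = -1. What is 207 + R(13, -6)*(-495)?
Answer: -18108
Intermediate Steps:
R(g, t) = 13 - 4*t (R(g, t) = 9 - (t - 1)*4 = 9 - (-1 + t)*4 = 9 - (-4 + 4*t) = 9 + (4 - 4*t) = 13 - 4*t)
207 + R(13, -6)*(-495) = 207 + (13 - 4*(-6))*(-495) = 207 + (13 + 24)*(-495) = 207 + 37*(-495) = 207 - 18315 = -18108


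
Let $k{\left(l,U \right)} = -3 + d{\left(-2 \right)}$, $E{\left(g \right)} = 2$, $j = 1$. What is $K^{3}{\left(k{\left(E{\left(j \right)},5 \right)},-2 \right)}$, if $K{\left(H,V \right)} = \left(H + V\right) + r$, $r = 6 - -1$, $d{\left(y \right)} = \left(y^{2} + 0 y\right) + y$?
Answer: $64$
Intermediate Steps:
$d{\left(y \right)} = y + y^{2}$ ($d{\left(y \right)} = \left(y^{2} + 0\right) + y = y^{2} + y = y + y^{2}$)
$k{\left(l,U \right)} = -1$ ($k{\left(l,U \right)} = -3 - 2 \left(1 - 2\right) = -3 - -2 = -3 + 2 = -1$)
$r = 7$ ($r = 6 + 1 = 7$)
$K{\left(H,V \right)} = 7 + H + V$ ($K{\left(H,V \right)} = \left(H + V\right) + 7 = 7 + H + V$)
$K^{3}{\left(k{\left(E{\left(j \right)},5 \right)},-2 \right)} = \left(7 - 1 - 2\right)^{3} = 4^{3} = 64$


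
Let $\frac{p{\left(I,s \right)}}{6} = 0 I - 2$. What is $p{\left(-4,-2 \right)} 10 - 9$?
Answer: $-129$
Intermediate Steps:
$p{\left(I,s \right)} = -12$ ($p{\left(I,s \right)} = 6 \left(0 I - 2\right) = 6 \left(0 - 2\right) = 6 \left(-2\right) = -12$)
$p{\left(-4,-2 \right)} 10 - 9 = \left(-12\right) 10 - 9 = -120 - 9 = -129$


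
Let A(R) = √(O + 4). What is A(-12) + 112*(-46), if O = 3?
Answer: -5152 + √7 ≈ -5149.4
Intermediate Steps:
A(R) = √7 (A(R) = √(3 + 4) = √7)
A(-12) + 112*(-46) = √7 + 112*(-46) = √7 - 5152 = -5152 + √7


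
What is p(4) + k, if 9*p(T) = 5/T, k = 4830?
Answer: 173885/36 ≈ 4830.1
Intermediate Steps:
p(T) = 5/(9*T) (p(T) = (5/T)/9 = 5/(9*T))
p(4) + k = (5/9)/4 + 4830 = (5/9)*(¼) + 4830 = 5/36 + 4830 = 173885/36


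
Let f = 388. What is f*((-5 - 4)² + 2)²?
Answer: 2672932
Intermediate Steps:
f*((-5 - 4)² + 2)² = 388*((-5 - 4)² + 2)² = 388*((-9)² + 2)² = 388*(81 + 2)² = 388*83² = 388*6889 = 2672932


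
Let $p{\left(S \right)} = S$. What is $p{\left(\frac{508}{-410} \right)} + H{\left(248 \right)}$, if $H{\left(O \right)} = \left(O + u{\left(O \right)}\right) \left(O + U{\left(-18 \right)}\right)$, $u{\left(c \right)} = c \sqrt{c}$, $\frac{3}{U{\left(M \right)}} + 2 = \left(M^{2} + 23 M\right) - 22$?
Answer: $\frac{239527834}{3895} + \frac{2336904 \sqrt{62}}{19} \approx 1.03 \cdot 10^{6}$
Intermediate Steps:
$U{\left(M \right)} = \frac{3}{-24 + M^{2} + 23 M}$ ($U{\left(M \right)} = \frac{3}{-2 - \left(22 - M^{2} - 23 M\right)} = \frac{3}{-2 + \left(-22 + M^{2} + 23 M\right)} = \frac{3}{-24 + M^{2} + 23 M}$)
$u{\left(c \right)} = c^{\frac{3}{2}}$
$H{\left(O \right)} = \left(- \frac{1}{38} + O\right) \left(O + O^{\frac{3}{2}}\right)$ ($H{\left(O \right)} = \left(O + O^{\frac{3}{2}}\right) \left(O + \frac{3}{-24 + \left(-18\right)^{2} + 23 \left(-18\right)}\right) = \left(O + O^{\frac{3}{2}}\right) \left(O + \frac{3}{-24 + 324 - 414}\right) = \left(O + O^{\frac{3}{2}}\right) \left(O + \frac{3}{-114}\right) = \left(O + O^{\frac{3}{2}}\right) \left(O + 3 \left(- \frac{1}{114}\right)\right) = \left(O + O^{\frac{3}{2}}\right) \left(O - \frac{1}{38}\right) = \left(O + O^{\frac{3}{2}}\right) \left(- \frac{1}{38} + O\right) = \left(- \frac{1}{38} + O\right) \left(O + O^{\frac{3}{2}}\right)$)
$p{\left(\frac{508}{-410} \right)} + H{\left(248 \right)} = \frac{508}{-410} - \left(\frac{124}{19} - 61504 - 123008 \sqrt{62} + \frac{248 \sqrt{62}}{19}\right) = 508 \left(- \frac{1}{410}\right) + \left(61504 + 123008 \sqrt{62} - \frac{124}{19} - \frac{496 \sqrt{62}}{38}\right) = - \frac{254}{205} + \left(61504 + 123008 \sqrt{62} - \frac{124}{19} - \frac{248 \sqrt{62}}{19}\right) = - \frac{254}{205} + \left(\frac{1168452}{19} + \frac{2336904 \sqrt{62}}{19}\right) = \frac{239527834}{3895} + \frac{2336904 \sqrt{62}}{19}$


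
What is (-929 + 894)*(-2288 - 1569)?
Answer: 134995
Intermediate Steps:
(-929 + 894)*(-2288 - 1569) = -35*(-3857) = 134995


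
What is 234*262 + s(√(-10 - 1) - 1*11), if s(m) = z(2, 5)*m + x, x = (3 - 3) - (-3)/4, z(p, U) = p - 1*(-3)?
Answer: 245015/4 + 5*I*√11 ≈ 61254.0 + 16.583*I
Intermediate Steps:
z(p, U) = 3 + p (z(p, U) = p + 3 = 3 + p)
x = ¾ (x = 0 - (-3)/4 = 0 - 1*(-¾) = 0 + ¾ = ¾ ≈ 0.75000)
s(m) = ¾ + 5*m (s(m) = (3 + 2)*m + ¾ = 5*m + ¾ = ¾ + 5*m)
234*262 + s(√(-10 - 1) - 1*11) = 234*262 + (¾ + 5*(√(-10 - 1) - 1*11)) = 61308 + (¾ + 5*(√(-11) - 11)) = 61308 + (¾ + 5*(I*√11 - 11)) = 61308 + (¾ + 5*(-11 + I*√11)) = 61308 + (¾ + (-55 + 5*I*√11)) = 61308 + (-217/4 + 5*I*√11) = 245015/4 + 5*I*√11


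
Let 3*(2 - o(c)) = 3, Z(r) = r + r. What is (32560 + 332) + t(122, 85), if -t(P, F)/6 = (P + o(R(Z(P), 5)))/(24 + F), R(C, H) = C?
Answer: 3584490/109 ≈ 32885.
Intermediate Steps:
Z(r) = 2*r
o(c) = 1 (o(c) = 2 - ⅓*3 = 2 - 1 = 1)
t(P, F) = -6*(1 + P)/(24 + F) (t(P, F) = -6*(P + 1)/(24 + F) = -6*(1 + P)/(24 + F))
(32560 + 332) + t(122, 85) = (32560 + 332) + 6*(-1 - 1*122)/(24 + 85) = 32892 + 6*(-1 - 122)/109 = 32892 + 6*(1/109)*(-123) = 32892 - 738/109 = 3584490/109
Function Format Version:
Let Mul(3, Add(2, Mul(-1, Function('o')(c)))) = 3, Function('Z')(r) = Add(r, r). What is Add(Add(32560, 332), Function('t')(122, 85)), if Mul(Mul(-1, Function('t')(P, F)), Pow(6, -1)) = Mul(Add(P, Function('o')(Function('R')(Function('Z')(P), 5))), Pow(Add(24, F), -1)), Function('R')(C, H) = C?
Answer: Rational(3584490, 109) ≈ 32885.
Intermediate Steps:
Function('Z')(r) = Mul(2, r)
Function('o')(c) = 1 (Function('o')(c) = Add(2, Mul(Rational(-1, 3), 3)) = Add(2, -1) = 1)
Function('t')(P, F) = Mul(-6, Pow(Add(24, F), -1), Add(1, P)) (Function('t')(P, F) = Mul(-6, Mul(Add(P, 1), Pow(Add(24, F), -1))) = Mul(-6, Mul(Add(1, P), Pow(Add(24, F), -1))) = Mul(-6, Mul(Pow(Add(24, F), -1), Add(1, P))) = Mul(-6, Pow(Add(24, F), -1), Add(1, P)))
Add(Add(32560, 332), Function('t')(122, 85)) = Add(Add(32560, 332), Mul(6, Pow(Add(24, 85), -1), Add(-1, Mul(-1, 122)))) = Add(32892, Mul(6, Pow(109, -1), Add(-1, -122))) = Add(32892, Mul(6, Rational(1, 109), -123)) = Add(32892, Rational(-738, 109)) = Rational(3584490, 109)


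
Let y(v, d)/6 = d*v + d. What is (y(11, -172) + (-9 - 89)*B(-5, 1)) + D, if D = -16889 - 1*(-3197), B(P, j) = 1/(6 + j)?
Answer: -26090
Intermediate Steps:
y(v, d) = 6*d + 6*d*v (y(v, d) = 6*(d*v + d) = 6*(d + d*v) = 6*d + 6*d*v)
D = -13692 (D = -16889 + 3197 = -13692)
(y(11, -172) + (-9 - 89)*B(-5, 1)) + D = (6*(-172)*(1 + 11) + (-9 - 89)/(6 + 1)) - 13692 = (6*(-172)*12 - 98/7) - 13692 = (-12384 - 98*⅐) - 13692 = (-12384 - 14) - 13692 = -12398 - 13692 = -26090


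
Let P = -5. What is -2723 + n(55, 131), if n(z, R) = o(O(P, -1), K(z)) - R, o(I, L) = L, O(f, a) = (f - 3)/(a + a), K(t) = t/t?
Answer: -2853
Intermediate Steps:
K(t) = 1
O(f, a) = (-3 + f)/(2*a) (O(f, a) = (-3 + f)/((2*a)) = (-3 + f)*(1/(2*a)) = (-3 + f)/(2*a))
n(z, R) = 1 - R
-2723 + n(55, 131) = -2723 + (1 - 1*131) = -2723 + (1 - 131) = -2723 - 130 = -2853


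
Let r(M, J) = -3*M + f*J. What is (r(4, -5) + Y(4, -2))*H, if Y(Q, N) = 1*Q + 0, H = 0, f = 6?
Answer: 0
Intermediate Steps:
r(M, J) = -3*M + 6*J
Y(Q, N) = Q (Y(Q, N) = Q + 0 = Q)
(r(4, -5) + Y(4, -2))*H = ((-3*4 + 6*(-5)) + 4)*0 = ((-12 - 30) + 4)*0 = (-42 + 4)*0 = -38*0 = 0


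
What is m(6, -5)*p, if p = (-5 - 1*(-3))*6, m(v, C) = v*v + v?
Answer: -504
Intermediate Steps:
m(v, C) = v + v² (m(v, C) = v² + v = v + v²)
p = -12 (p = (-5 + 3)*6 = -2*6 = -12)
m(6, -5)*p = (6*(1 + 6))*(-12) = (6*7)*(-12) = 42*(-12) = -504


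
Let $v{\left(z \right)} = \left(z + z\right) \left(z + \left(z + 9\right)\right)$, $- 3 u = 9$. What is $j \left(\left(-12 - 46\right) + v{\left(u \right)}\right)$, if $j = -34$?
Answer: $2584$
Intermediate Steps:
$u = -3$ ($u = \left(- \frac{1}{3}\right) 9 = -3$)
$v{\left(z \right)} = 2 z \left(9 + 2 z\right)$ ($v{\left(z \right)} = 2 z \left(z + \left(9 + z\right)\right) = 2 z \left(9 + 2 z\right)$)
$j \left(\left(-12 - 46\right) + v{\left(u \right)}\right) = - 34 \left(\left(-12 - 46\right) + 2 \left(-3\right) \left(9 + 2 \left(-3\right)\right)\right) = - 34 \left(\left(-12 - 46\right) + 2 \left(-3\right) \left(9 - 6\right)\right) = - 34 \left(-58 + 2 \left(-3\right) 3\right) = - 34 \left(-58 - 18\right) = \left(-34\right) \left(-76\right) = 2584$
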